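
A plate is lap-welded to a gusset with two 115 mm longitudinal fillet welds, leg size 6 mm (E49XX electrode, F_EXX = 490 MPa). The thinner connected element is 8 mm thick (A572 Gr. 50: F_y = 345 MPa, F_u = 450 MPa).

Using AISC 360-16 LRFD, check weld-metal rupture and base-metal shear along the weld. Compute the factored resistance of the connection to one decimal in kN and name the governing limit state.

Weld metal: throat = 0.707×6 = 4.242 mm, L = 2×115 = 230 mm. φR_n = 0.75 × 0.6 × 490 × 4.242 × 230 = 215.1 kN.
Base metal shear (8 mm plate): yield φR_n = 1.0×0.6×345×8×230 = 380.9 kN; rupture φR_n = 0.75×0.6×450×8×230 = 372.6 kN; take 372.6 kN (rupture).
Governing: min(215.1, 372.6) = 215.1 kN → weld metal.

215.1 kN (weld metal governs)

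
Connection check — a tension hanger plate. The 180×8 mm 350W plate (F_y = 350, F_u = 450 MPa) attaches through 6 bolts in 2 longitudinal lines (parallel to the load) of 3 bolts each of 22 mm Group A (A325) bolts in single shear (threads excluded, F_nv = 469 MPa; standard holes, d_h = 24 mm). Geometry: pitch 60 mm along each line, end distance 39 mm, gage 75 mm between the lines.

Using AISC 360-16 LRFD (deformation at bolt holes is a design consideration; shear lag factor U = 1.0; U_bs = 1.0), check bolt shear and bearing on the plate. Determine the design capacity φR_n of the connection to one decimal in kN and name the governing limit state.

Bolt shear: A_b = π(22)²/4 = 380.13 mm². φR_n = 0.75 × 469 × 380.13 × 6 × 1 = 802.3 kN.
Bearing (8 mm plate, F_u = 450 MPa): end bolts L_c = 39 − 24/2 = 27, R_n = min(1.2×27×8×450, 2.4×22×8×450) = 116.64 kN/bolt; interior L_c = 60 − 24 = 36, R_n = 155.52 kN/bolt. φR_n = 0.75 × (2×116.64 + 4×155.52) = 641.5 kN.
Governing: min(802.3, 641.5) = 641.5 kN → bearing.

641.5 kN (bearing governs)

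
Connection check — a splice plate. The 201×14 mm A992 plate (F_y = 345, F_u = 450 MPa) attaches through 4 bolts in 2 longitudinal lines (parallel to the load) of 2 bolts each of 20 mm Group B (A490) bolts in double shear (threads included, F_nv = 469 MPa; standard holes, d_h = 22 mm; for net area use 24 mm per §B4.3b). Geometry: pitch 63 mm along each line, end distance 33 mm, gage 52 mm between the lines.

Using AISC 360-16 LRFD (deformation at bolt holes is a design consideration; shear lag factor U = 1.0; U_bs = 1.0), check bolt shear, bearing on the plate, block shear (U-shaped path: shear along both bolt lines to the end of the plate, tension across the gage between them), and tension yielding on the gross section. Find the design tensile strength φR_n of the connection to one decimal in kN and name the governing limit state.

472.5 kN (block shear governs)

Bolt shear: A_b = π(20)²/4 = 314.16 mm². φR_n = 0.75 × 469 × 314.16 × 4 × 2 = 884.0 kN.
Bearing (14 mm plate, F_u = 450 MPa): end bolts L_c = 33 − 22/2 = 22, R_n = min(1.2×22×14×450, 2.4×20×14×450) = 166.32 kN/bolt; interior L_c = 63 − 22 = 41, R_n = 302.4 kN/bolt. φR_n = 0.75 × (2×166.32 + 2×302.4) = 703.1 kN.
Block shear: shear path 2×[33+1×63] = 2×96 mm, A_gv = 2688, A_nv = 2×(96 − 1.5×24)×14 = 1680 mm²; tension across gage: (52 − 1×24)×14 = 392 mm². R_n = min(0.6×450×1680, 0.6×345×2688) + 1.0×450×392 = min(453.6, 556.42) + 176.4 = 630 kN. φR_n = 0.75 × 630 = 472.5 kN.
Tension yield (gross): A_g = 201×14 = 2814 mm². φR_n = 0.90 × 345 × 2814 = 873.7 kN.
Governing: min(884.0, 703.1, 472.5, 873.7) = 472.5 kN → block shear.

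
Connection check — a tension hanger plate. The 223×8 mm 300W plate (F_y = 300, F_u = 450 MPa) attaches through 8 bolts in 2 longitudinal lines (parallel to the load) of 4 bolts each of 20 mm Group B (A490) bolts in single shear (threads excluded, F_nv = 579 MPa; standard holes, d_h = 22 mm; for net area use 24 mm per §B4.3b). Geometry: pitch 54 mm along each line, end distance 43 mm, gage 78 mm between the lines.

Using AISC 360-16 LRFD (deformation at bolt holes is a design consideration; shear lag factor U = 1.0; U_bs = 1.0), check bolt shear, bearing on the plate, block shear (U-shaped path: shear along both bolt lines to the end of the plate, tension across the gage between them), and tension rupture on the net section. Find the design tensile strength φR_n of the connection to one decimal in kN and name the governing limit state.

472.5 kN (net-section rupture governs)

Bolt shear: A_b = π(20)²/4 = 314.16 mm². φR_n = 0.75 × 579 × 314.16 × 8 × 1 = 1091.4 kN.
Bearing (8 mm plate, F_u = 450 MPa): end bolts L_c = 43 − 22/2 = 32, R_n = min(1.2×32×8×450, 2.4×20×8×450) = 138.24 kN/bolt; interior L_c = 54 − 22 = 32, R_n = 138.24 kN/bolt. φR_n = 0.75 × (2×138.24 + 6×138.24) = 829.4 kN.
Block shear: shear path 2×[43+3×54] = 2×205 mm, A_gv = 3280, A_nv = 2×(205 − 3.5×24)×8 = 1936 mm²; tension across gage: (78 − 1×24)×8 = 432 mm². R_n = min(0.6×450×1936, 0.6×300×3280) + 1.0×450×432 = min(522.72, 590.4) + 194.4 = 717.12 kN. φR_n = 0.75 × 717.12 = 537.8 kN.
Tension rupture (net): A_n = (223 − 2×24)×8 = 1400 mm² (U = 1.0, A_e = A_n). φR_n = 0.75 × 450 × 1400 = 472.5 kN.
Governing: min(1091.4, 829.4, 537.8, 472.5) = 472.5 kN → net-section rupture.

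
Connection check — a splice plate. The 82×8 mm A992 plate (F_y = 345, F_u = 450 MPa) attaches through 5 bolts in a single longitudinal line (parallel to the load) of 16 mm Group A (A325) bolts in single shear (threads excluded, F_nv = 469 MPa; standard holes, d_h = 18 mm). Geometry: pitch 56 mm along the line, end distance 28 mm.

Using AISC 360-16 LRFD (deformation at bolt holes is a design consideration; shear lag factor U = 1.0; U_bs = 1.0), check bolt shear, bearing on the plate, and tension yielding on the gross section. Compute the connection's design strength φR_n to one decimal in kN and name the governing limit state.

203.7 kN (gross-section yield governs)

Bolt shear: A_b = π(16)²/4 = 201.06 mm². φR_n = 0.75 × 469 × 201.06 × 5 × 1 = 353.6 kN.
Bearing (8 mm plate, F_u = 450 MPa): end bolts L_c = 28 − 18/2 = 19, R_n = min(1.2×19×8×450, 2.4×16×8×450) = 82.08 kN/bolt; interior L_c = 56 − 18 = 38, R_n = 138.24 kN/bolt. φR_n = 0.75 × (1×82.08 + 4×138.24) = 476.3 kN.
Tension yield (gross): A_g = 82×8 = 656 mm². φR_n = 0.90 × 345 × 656 = 203.7 kN.
Governing: min(353.6, 476.3, 203.7) = 203.7 kN → gross-section yield.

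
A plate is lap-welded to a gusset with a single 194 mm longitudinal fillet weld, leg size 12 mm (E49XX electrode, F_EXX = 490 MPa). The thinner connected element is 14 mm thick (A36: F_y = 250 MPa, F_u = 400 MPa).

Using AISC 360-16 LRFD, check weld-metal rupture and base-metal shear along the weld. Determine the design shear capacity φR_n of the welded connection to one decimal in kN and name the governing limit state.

Weld metal: throat = 0.707×12 = 8.484 mm, L = 194 mm. φR_n = 0.75 × 0.6 × 490 × 8.484 × 194 = 362.9 kN.
Base metal shear (14 mm plate): yield φR_n = 1.0×0.6×250×14×194 = 407.4 kN; rupture φR_n = 0.75×0.6×400×14×194 = 488.9 kN; take 407.4 kN (yield).
Governing: min(362.9, 407.4) = 362.9 kN → weld metal.

362.9 kN (weld metal governs)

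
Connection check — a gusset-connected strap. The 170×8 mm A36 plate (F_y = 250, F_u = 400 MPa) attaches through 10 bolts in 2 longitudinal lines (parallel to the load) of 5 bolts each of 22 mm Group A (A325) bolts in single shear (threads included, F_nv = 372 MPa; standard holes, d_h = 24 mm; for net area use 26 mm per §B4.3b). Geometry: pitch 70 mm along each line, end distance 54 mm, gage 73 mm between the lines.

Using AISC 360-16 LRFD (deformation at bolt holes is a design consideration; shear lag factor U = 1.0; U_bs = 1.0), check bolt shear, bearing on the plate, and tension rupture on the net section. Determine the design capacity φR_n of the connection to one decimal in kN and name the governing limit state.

283.2 kN (net-section rupture governs)

Bolt shear: A_b = π(22)²/4 = 380.13 mm². φR_n = 0.75 × 372 × 380.13 × 10 × 1 = 1060.6 kN.
Bearing (8 mm plate, F_u = 400 MPa): end bolts L_c = 54 − 24/2 = 42, R_n = min(1.2×42×8×400, 2.4×22×8×400) = 161.28 kN/bolt; interior L_c = 70 − 24 = 46, R_n = 168.96 kN/bolt. φR_n = 0.75 × (2×161.28 + 8×168.96) = 1255.7 kN.
Tension rupture (net): A_n = (170 − 2×26)×8 = 944 mm² (U = 1.0, A_e = A_n). φR_n = 0.75 × 400 × 944 = 283.2 kN.
Governing: min(1060.6, 1255.7, 283.2) = 283.2 kN → net-section rupture.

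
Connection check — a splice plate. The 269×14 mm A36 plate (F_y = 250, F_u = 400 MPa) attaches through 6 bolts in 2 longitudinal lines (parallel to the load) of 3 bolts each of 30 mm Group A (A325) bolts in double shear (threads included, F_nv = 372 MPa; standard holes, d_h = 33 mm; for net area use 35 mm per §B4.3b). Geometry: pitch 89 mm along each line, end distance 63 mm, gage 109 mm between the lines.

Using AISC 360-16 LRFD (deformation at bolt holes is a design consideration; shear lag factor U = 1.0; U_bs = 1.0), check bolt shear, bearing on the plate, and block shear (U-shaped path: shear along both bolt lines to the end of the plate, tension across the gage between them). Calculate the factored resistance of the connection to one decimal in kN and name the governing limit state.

Bolt shear: A_b = π(30)²/4 = 706.86 mm². φR_n = 0.75 × 372 × 706.86 × 6 × 2 = 2366.6 kN.
Bearing (14 mm plate, F_u = 400 MPa): end bolts L_c = 63 − 33/2 = 46.5, R_n = min(1.2×46.5×14×400, 2.4×30×14×400) = 312.48 kN/bolt; interior L_c = 89 − 33 = 56, R_n = 376.32 kN/bolt. φR_n = 0.75 × (2×312.48 + 4×376.32) = 1597.7 kN.
Block shear: shear path 2×[63+2×89] = 2×241 mm, A_gv = 6748, A_nv = 2×(241 − 2.5×35)×14 = 4298 mm²; tension across gage: (109 − 1×35)×14 = 1036 mm². R_n = min(0.6×400×4298, 0.6×250×6748) + 1.0×400×1036 = min(1031.5, 1012.2) + 414.4 = 1426.6 kN. φR_n = 0.75 × 1426.6 = 1070.0 kN.
Governing: min(2366.6, 1597.7, 1070.0) = 1070.0 kN → block shear.

1070.0 kN (block shear governs)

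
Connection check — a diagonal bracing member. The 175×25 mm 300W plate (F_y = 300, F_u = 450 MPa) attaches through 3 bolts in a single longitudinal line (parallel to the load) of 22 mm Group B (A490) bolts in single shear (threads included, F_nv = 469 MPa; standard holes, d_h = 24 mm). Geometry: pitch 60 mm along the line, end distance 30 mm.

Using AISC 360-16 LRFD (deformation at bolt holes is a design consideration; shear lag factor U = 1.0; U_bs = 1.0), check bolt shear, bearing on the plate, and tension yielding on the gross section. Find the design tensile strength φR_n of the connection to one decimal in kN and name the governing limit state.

Bolt shear: A_b = π(22)²/4 = 380.13 mm². φR_n = 0.75 × 469 × 380.13 × 3 × 1 = 401.1 kN.
Bearing (25 mm plate, F_u = 450 MPa): end bolts L_c = 30 − 24/2 = 18, R_n = min(1.2×18×25×450, 2.4×22×25×450) = 243 kN/bolt; interior L_c = 60 − 24 = 36, R_n = 486 kN/bolt. φR_n = 0.75 × (1×243 + 2×486) = 911.3 kN.
Tension yield (gross): A_g = 175×25 = 4375 mm². φR_n = 0.90 × 300 × 4375 = 1181.3 kN.
Governing: min(401.1, 911.3, 1181.3) = 401.1 kN → bolt shear.

401.1 kN (bolt shear governs)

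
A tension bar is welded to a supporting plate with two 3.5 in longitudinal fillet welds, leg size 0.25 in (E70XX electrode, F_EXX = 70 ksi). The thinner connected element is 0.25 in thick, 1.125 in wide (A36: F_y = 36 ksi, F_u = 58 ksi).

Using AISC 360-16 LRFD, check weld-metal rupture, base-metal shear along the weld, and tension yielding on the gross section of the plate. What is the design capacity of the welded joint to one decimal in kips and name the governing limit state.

Weld metal: throat = 0.707×0.25 = 0.17675 in, L = 2×3.5 = 7 in. φR_n = 0.75 × 0.6 × 70 × 0.17675 × 7 = 39.0 kips.
Base metal shear (0.25 in plate): yield φR_n = 1.0×0.6×36×0.25×7 = 37.8 kips; rupture φR_n = 0.75×0.6×58×0.25×7 = 45.7 kips; take 37.8 kips (yield).
Tension yield (gross): A_g = 1.125×0.25 = 0.28125 in². φR_n = 0.90 × 36 × 0.28125 = 9.1 kips.
Governing: min(39.0, 37.8, 9.1) = 9.1 kips → gross-section yield.

9.1 kips (gross-section yield governs)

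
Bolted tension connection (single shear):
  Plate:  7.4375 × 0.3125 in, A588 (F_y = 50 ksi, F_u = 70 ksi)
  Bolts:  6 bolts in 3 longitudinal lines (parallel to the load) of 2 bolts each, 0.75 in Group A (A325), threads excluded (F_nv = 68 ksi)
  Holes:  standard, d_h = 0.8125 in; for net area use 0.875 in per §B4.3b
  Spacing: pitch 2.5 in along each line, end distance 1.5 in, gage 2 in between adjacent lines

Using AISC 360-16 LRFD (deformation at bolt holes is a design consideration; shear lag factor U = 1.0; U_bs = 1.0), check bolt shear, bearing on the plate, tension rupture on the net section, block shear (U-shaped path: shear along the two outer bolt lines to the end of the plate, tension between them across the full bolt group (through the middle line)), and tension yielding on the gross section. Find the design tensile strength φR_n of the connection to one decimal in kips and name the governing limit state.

Bolt shear: A_b = π(0.75)²/4 = 0.44179 in². φR_n = 0.75 × 68 × 0.44179 × 6 × 1 = 135.2 kips.
Bearing (0.3125 in plate, F_u = 70 ksi): end bolts L_c = 1.5 − 0.8125/2 = 1.09375, R_n = min(1.2×1.09375×0.3125×70, 2.4×0.75×0.3125×70) = 28.711 kips/bolt; interior L_c = 2.5 − 0.8125 = 1.6875, R_n = 39.375 kips/bolt. φR_n = 0.75 × (3×28.711 + 3×39.375) = 153.2 kips.
Tension rupture (net): A_n = (7.4375 − 3×0.875)×0.3125 = 1.5039 in² (U = 1.0, A_e = A_n). φR_n = 0.75 × 70 × 1.5039 = 79.0 kips.
Block shear: shear path 2×[1.5+1×2.5] = 2×4 in, A_gv = 2.5, A_nv = 2×(4 − 1.5×0.875)×0.3125 = 1.6797 in²; tension across gage: (4 − 2×0.875)×0.3125 = 0.70313 in². R_n = min(0.6×70×1.6797, 0.6×50×2.5) + 1.0×70×0.70313 = min(70.547, 75) + 49.219 = 119.77 kips. φR_n = 0.75 × 119.77 = 89.8 kips.
Tension yield (gross): A_g = 7.4375×0.3125 = 2.3242 in². φR_n = 0.90 × 50 × 2.3242 = 104.6 kips.
Governing: min(135.2, 153.2, 79.0, 89.8, 104.6) = 79.0 kips → net-section rupture.

79.0 kips (net-section rupture governs)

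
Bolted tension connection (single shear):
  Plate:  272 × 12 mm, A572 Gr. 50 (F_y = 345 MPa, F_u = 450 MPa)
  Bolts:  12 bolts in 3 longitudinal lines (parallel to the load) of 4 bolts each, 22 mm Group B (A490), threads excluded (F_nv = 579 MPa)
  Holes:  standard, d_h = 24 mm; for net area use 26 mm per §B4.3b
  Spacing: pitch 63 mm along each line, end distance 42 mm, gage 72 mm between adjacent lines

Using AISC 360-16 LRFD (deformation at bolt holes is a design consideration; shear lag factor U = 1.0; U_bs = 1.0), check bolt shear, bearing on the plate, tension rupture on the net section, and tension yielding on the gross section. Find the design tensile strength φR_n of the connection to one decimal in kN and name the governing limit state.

Bolt shear: A_b = π(22)²/4 = 380.13 mm². φR_n = 0.75 × 579 × 380.13 × 12 × 1 = 1980.9 kN.
Bearing (12 mm plate, F_u = 450 MPa): end bolts L_c = 42 − 24/2 = 30, R_n = min(1.2×30×12×450, 2.4×22×12×450) = 194.4 kN/bolt; interior L_c = 63 − 24 = 39, R_n = 252.72 kN/bolt. φR_n = 0.75 × (3×194.4 + 9×252.72) = 2143.3 kN.
Tension rupture (net): A_n = (272 − 3×26)×12 = 2328 mm² (U = 1.0, A_e = A_n). φR_n = 0.75 × 450 × 2328 = 785.7 kN.
Tension yield (gross): A_g = 272×12 = 3264 mm². φR_n = 0.90 × 345 × 3264 = 1013.5 kN.
Governing: min(1980.9, 2143.3, 785.7, 1013.5) = 785.7 kN → net-section rupture.

785.7 kN (net-section rupture governs)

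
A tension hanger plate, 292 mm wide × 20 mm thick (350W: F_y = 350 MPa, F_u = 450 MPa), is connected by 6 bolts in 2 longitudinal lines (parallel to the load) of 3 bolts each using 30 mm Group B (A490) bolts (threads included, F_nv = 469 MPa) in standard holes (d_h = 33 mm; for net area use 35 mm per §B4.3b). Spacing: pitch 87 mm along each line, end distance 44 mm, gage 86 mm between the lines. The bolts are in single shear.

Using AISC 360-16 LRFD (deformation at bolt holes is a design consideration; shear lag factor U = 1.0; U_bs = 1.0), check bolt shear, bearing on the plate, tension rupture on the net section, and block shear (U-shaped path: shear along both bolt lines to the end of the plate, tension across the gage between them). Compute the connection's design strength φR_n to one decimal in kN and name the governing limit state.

1401.3 kN (block shear governs)

Bolt shear: A_b = π(30)²/4 = 706.86 mm². φR_n = 0.75 × 469 × 706.86 × 6 × 1 = 1491.8 kN.
Bearing (20 mm plate, F_u = 450 MPa): end bolts L_c = 44 − 33/2 = 27.5, R_n = min(1.2×27.5×20×450, 2.4×30×20×450) = 297 kN/bolt; interior L_c = 87 − 33 = 54, R_n = 583.2 kN/bolt. φR_n = 0.75 × (2×297 + 4×583.2) = 2195.1 kN.
Tension rupture (net): A_n = (292 − 2×35)×20 = 4440 mm² (U = 1.0, A_e = A_n). φR_n = 0.75 × 450 × 4440 = 1498.5 kN.
Block shear: shear path 2×[44+2×87] = 2×218 mm, A_gv = 8720, A_nv = 2×(218 − 2.5×35)×20 = 5220 mm²; tension across gage: (86 − 1×35)×20 = 1020 mm². R_n = min(0.6×450×5220, 0.6×350×8720) + 1.0×450×1020 = min(1409.4, 1831.2) + 459 = 1868.4 kN. φR_n = 0.75 × 1868.4 = 1401.3 kN.
Governing: min(1491.8, 2195.1, 1498.5, 1401.3) = 1401.3 kN → block shear.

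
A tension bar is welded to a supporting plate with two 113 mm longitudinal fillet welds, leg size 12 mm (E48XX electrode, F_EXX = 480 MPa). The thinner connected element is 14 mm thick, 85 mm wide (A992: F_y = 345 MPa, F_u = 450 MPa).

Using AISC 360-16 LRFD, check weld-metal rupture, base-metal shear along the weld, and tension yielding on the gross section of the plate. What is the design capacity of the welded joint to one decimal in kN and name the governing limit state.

Weld metal: throat = 0.707×12 = 8.484 mm, L = 2×113 = 226 mm. φR_n = 0.75 × 0.6 × 480 × 8.484 × 226 = 414.2 kN.
Base metal shear (14 mm plate): yield φR_n = 1.0×0.6×345×14×226 = 654.9 kN; rupture φR_n = 0.75×0.6×450×14×226 = 640.7 kN; take 640.7 kN (rupture).
Tension yield (gross): A_g = 85×14 = 1190 mm². φR_n = 0.90 × 345 × 1190 = 369.5 kN.
Governing: min(414.2, 640.7, 369.5) = 369.5 kN → gross-section yield.

369.5 kN (gross-section yield governs)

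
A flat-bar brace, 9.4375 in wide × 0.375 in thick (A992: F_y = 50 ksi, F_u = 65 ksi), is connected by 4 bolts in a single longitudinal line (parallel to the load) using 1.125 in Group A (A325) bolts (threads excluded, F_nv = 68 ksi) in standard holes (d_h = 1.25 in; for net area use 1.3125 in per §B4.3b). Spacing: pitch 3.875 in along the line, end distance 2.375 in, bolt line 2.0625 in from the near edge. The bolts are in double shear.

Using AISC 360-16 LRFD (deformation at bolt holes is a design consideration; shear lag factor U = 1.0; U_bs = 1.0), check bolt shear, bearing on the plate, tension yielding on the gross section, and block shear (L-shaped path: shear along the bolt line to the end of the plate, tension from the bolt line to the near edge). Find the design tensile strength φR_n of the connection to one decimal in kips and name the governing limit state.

Bolt shear: A_b = π(1.125)²/4 = 0.99402 in². φR_n = 0.75 × 68 × 0.99402 × 4 × 2 = 405.6 kips.
Bearing (0.375 in plate, F_u = 65 ksi): end bolts L_c = 2.375 − 1.25/2 = 1.75, R_n = min(1.2×1.75×0.375×65, 2.4×1.125×0.375×65) = 51.188 kips/bolt; interior L_c = 3.875 − 1.25 = 2.625, R_n = 65.813 kips/bolt. φR_n = 0.75 × (1×51.188 + 3×65.813) = 186.5 kips.
Tension yield (gross): A_g = 9.4375×0.375 = 3.5391 in². φR_n = 0.90 × 50 × 3.5391 = 159.3 kips.
Block shear: shear path 1×[2.375+3×3.875] = 1×14 in, A_gv = 5.25, A_nv = 1×(14 − 3.5×1.3125)×0.375 = 3.5273 in²; tension to near edge: (2.0625 − 0.5×1.3125)×0.375 = 0.52734 in². R_n = min(0.6×65×3.5273, 0.6×50×5.25) + 1.0×65×0.52734 = min(137.56, 157.5) + 34.277 = 171.84 kips. φR_n = 0.75 × 171.84 = 128.9 kips.
Governing: min(405.6, 186.5, 159.3, 128.9) = 128.9 kips → block shear.

128.9 kips (block shear governs)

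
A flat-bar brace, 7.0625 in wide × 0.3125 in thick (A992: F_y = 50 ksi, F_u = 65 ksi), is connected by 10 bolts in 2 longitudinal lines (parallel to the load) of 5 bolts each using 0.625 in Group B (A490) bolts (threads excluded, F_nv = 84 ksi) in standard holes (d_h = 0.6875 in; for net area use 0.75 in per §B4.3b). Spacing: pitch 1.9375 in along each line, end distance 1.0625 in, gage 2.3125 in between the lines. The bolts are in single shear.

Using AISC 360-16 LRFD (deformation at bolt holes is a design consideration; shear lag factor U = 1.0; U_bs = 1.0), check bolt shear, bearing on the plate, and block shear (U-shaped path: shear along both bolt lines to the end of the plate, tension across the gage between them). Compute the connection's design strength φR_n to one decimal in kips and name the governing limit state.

123.2 kips (block shear governs)

Bolt shear: A_b = π(0.625)²/4 = 0.3068 in². φR_n = 0.75 × 84 × 0.3068 × 10 × 1 = 193.3 kips.
Bearing (0.3125 in plate, F_u = 65 ksi): end bolts L_c = 1.0625 − 0.6875/2 = 0.71875, R_n = min(1.2×0.71875×0.3125×65, 2.4×0.625×0.3125×65) = 17.52 kips/bolt; interior L_c = 1.9375 − 0.6875 = 1.25, R_n = 30.469 kips/bolt. φR_n = 0.75 × (2×17.52 + 8×30.469) = 209.1 kips.
Block shear: shear path 2×[1.0625+4×1.9375] = 2×8.8125 in, A_gv = 5.5078, A_nv = 2×(8.8125 − 4.5×0.75)×0.3125 = 3.3984 in²; tension across gage: (2.3125 − 1×0.75)×0.3125 = 0.48828 in². R_n = min(0.6×65×3.3984, 0.6×50×5.5078) + 1.0×65×0.48828 = min(132.54, 165.23) + 31.738 = 164.28 kips. φR_n = 0.75 × 164.28 = 123.2 kips.
Governing: min(193.3, 209.1, 123.2) = 123.2 kips → block shear.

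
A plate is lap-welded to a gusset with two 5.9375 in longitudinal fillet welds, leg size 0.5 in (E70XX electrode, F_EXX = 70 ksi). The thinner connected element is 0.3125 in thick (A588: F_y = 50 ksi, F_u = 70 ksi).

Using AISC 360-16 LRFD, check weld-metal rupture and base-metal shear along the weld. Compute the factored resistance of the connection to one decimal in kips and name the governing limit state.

111.3 kips (base-metal shear governs)

Weld metal: throat = 0.707×0.5 = 0.3535 in, L = 2×5.9375 = 11.875 in. φR_n = 0.75 × 0.6 × 70 × 0.3535 × 11.875 = 132.2 kips.
Base metal shear (0.3125 in plate): yield φR_n = 1.0×0.6×50×0.3125×11.875 = 111.3 kips; rupture φR_n = 0.75×0.6×70×0.3125×11.875 = 116.9 kips; take 111.3 kips (yield).
Governing: min(132.2, 111.3) = 111.3 kips → base-metal shear.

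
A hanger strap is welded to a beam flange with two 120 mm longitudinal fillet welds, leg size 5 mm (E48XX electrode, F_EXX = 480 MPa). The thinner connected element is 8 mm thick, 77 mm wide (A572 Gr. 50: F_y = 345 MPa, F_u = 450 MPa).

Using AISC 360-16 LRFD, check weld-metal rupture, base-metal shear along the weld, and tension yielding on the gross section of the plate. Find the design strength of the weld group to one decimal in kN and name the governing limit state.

183.3 kN (weld metal governs)

Weld metal: throat = 0.707×5 = 3.535 mm, L = 2×120 = 240 mm. φR_n = 0.75 × 0.6 × 480 × 3.535 × 240 = 183.3 kN.
Base metal shear (8 mm plate): yield φR_n = 1.0×0.6×345×8×240 = 397.4 kN; rupture φR_n = 0.75×0.6×450×8×240 = 388.8 kN; take 388.8 kN (rupture).
Tension yield (gross): A_g = 77×8 = 616 mm². φR_n = 0.90 × 345 × 616 = 191.3 kN.
Governing: min(183.3, 388.8, 191.3) = 183.3 kN → weld metal.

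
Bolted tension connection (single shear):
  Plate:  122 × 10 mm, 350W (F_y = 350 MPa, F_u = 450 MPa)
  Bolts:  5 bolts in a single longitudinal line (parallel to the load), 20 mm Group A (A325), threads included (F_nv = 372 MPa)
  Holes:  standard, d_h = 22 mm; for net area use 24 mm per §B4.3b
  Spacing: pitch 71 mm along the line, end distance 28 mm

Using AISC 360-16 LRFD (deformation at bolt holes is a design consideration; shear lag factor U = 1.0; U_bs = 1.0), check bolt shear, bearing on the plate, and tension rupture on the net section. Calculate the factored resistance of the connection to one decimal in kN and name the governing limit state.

Bolt shear: A_b = π(20)²/4 = 314.16 mm². φR_n = 0.75 × 372 × 314.16 × 5 × 1 = 438.3 kN.
Bearing (10 mm plate, F_u = 450 MPa): end bolts L_c = 28 − 22/2 = 17, R_n = min(1.2×17×10×450, 2.4×20×10×450) = 91.8 kN/bolt; interior L_c = 71 − 22 = 49, R_n = 216 kN/bolt. φR_n = 0.75 × (1×91.8 + 4×216) = 716.9 kN.
Tension rupture (net): A_n = (122 − 1×24)×10 = 980 mm² (U = 1.0, A_e = A_n). φR_n = 0.75 × 450 × 980 = 330.8 kN.
Governing: min(438.3, 716.9, 330.8) = 330.8 kN → net-section rupture.

330.8 kN (net-section rupture governs)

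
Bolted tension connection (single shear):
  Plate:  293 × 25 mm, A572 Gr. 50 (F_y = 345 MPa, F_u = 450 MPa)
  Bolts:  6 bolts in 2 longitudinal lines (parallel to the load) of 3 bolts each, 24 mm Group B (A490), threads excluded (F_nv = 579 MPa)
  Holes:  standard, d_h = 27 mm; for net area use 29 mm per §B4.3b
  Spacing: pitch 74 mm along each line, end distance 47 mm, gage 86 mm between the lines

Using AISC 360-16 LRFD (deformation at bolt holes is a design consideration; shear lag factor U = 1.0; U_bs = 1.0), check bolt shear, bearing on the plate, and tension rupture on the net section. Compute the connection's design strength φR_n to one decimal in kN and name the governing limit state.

1178.7 kN (bolt shear governs)

Bolt shear: A_b = π(24)²/4 = 452.39 mm². φR_n = 0.75 × 579 × 452.39 × 6 × 1 = 1178.7 kN.
Bearing (25 mm plate, F_u = 450 MPa): end bolts L_c = 47 − 27/2 = 33.5, R_n = min(1.2×33.5×25×450, 2.4×24×25×450) = 452.25 kN/bolt; interior L_c = 74 − 27 = 47, R_n = 634.5 kN/bolt. φR_n = 0.75 × (2×452.25 + 4×634.5) = 2581.9 kN.
Tension rupture (net): A_n = (293 − 2×29)×25 = 5875 mm² (U = 1.0, A_e = A_n). φR_n = 0.75 × 450 × 5875 = 1982.8 kN.
Governing: min(1178.7, 2581.9, 1982.8) = 1178.7 kN → bolt shear.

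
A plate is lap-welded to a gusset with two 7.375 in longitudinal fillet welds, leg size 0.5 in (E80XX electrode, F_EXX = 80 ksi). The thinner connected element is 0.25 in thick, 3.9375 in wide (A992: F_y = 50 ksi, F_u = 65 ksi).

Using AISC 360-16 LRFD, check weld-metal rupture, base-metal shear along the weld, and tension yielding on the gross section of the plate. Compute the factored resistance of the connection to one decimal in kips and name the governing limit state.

Weld metal: throat = 0.707×0.5 = 0.3535 in, L = 2×7.375 = 14.75 in. φR_n = 0.75 × 0.6 × 80 × 0.3535 × 14.75 = 187.7 kips.
Base metal shear (0.25 in plate): yield φR_n = 1.0×0.6×50×0.25×14.75 = 110.6 kips; rupture φR_n = 0.75×0.6×65×0.25×14.75 = 107.9 kips; take 107.9 kips (rupture).
Tension yield (gross): A_g = 3.9375×0.25 = 0.98438 in². φR_n = 0.90 × 50 × 0.98438 = 44.3 kips.
Governing: min(187.7, 107.9, 44.3) = 44.3 kips → gross-section yield.

44.3 kips (gross-section yield governs)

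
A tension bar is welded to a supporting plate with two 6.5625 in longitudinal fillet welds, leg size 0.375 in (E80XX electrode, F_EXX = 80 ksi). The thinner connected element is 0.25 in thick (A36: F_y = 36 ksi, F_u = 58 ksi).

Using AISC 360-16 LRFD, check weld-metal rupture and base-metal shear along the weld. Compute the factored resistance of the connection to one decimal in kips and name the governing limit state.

70.9 kips (base-metal shear governs)

Weld metal: throat = 0.707×0.375 = 0.26513 in, L = 2×6.5625 = 13.125 in. φR_n = 0.75 × 0.6 × 80 × 0.26513 × 13.125 = 125.3 kips.
Base metal shear (0.25 in plate): yield φR_n = 1.0×0.6×36×0.25×13.125 = 70.9 kips; rupture φR_n = 0.75×0.6×58×0.25×13.125 = 85.6 kips; take 70.9 kips (yield).
Governing: min(125.3, 70.9) = 70.9 kips → base-metal shear.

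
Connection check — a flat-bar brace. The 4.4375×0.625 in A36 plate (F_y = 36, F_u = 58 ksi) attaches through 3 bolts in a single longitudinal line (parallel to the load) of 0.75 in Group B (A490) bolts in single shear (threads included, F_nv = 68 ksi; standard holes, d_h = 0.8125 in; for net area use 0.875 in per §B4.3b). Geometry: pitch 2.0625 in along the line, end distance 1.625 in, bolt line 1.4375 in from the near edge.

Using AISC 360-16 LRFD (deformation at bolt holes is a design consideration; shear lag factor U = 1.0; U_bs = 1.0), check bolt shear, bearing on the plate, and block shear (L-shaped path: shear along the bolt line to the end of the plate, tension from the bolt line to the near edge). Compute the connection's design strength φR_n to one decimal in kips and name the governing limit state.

Bolt shear: A_b = π(0.75)²/4 = 0.44179 in². φR_n = 0.75 × 68 × 0.44179 × 3 × 1 = 67.6 kips.
Bearing (0.625 in plate, F_u = 58 ksi): end bolts L_c = 1.625 − 0.8125/2 = 1.21875, R_n = min(1.2×1.21875×0.625×58, 2.4×0.75×0.625×58) = 53.016 kips/bolt; interior L_c = 2.0625 − 0.8125 = 1.25, R_n = 54.375 kips/bolt. φR_n = 0.75 × (1×53.016 + 2×54.375) = 121.3 kips.
Block shear: shear path 1×[1.625+2×2.0625] = 1×5.75 in, A_gv = 3.5938, A_nv = 1×(5.75 − 2.5×0.875)×0.625 = 2.2266 in²; tension to near edge: (1.4375 − 0.5×0.875)×0.625 = 0.625 in². R_n = min(0.6×58×2.2266, 0.6×36×3.5938) + 1.0×58×0.625 = min(77.486, 77.626) + 36.25 = 113.74 kips. φR_n = 0.75 × 113.74 = 85.3 kips.
Governing: min(67.6, 121.3, 85.3) = 67.6 kips → bolt shear.

67.6 kips (bolt shear governs)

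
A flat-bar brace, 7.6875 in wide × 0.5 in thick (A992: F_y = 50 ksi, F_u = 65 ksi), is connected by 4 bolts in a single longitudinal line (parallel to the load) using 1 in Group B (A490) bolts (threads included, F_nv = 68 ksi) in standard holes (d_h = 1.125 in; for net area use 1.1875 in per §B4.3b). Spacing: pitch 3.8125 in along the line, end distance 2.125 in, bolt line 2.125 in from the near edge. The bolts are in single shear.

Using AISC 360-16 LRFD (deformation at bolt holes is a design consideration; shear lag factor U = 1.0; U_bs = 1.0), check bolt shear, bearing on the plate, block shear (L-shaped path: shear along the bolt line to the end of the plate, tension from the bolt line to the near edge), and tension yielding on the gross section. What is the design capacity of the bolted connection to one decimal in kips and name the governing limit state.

Bolt shear: A_b = π(1)²/4 = 0.7854 in². φR_n = 0.75 × 68 × 0.7854 × 4 × 1 = 160.2 kips.
Bearing (0.5 in plate, F_u = 65 ksi): end bolts L_c = 2.125 − 1.125/2 = 1.5625, R_n = min(1.2×1.5625×0.5×65, 2.4×1×0.5×65) = 60.938 kips/bolt; interior L_c = 3.8125 − 1.125 = 2.6875, R_n = 78 kips/bolt. φR_n = 0.75 × (1×60.938 + 3×78) = 221.2 kips.
Block shear: shear path 1×[2.125+3×3.8125] = 1×13.5625 in, A_gv = 6.7813, A_nv = 1×(13.5625 − 3.5×1.1875)×0.5 = 4.7031 in²; tension to near edge: (2.125 − 0.5×1.1875)×0.5 = 0.76563 in². R_n = min(0.6×65×4.7031, 0.6×50×6.7813) + 1.0×65×0.76563 = min(183.42, 203.44) + 49.766 = 233.19 kips. φR_n = 0.75 × 233.19 = 174.9 kips.
Tension yield (gross): A_g = 7.6875×0.5 = 3.8438 in². φR_n = 0.90 × 50 × 3.8438 = 173.0 kips.
Governing: min(160.2, 221.2, 174.9, 173.0) = 160.2 kips → bolt shear.

160.2 kips (bolt shear governs)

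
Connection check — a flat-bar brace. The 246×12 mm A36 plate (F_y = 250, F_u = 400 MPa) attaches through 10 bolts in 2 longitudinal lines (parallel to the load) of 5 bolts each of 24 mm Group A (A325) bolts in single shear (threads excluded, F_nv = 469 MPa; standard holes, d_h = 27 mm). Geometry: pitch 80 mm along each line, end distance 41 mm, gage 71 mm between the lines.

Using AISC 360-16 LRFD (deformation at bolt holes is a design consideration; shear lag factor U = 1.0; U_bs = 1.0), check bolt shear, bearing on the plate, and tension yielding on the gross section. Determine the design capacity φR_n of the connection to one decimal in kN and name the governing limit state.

Bolt shear: A_b = π(24)²/4 = 452.39 mm². φR_n = 0.75 × 469 × 452.39 × 10 × 1 = 1591.3 kN.
Bearing (12 mm plate, F_u = 400 MPa): end bolts L_c = 41 − 27/2 = 27.5, R_n = min(1.2×27.5×12×400, 2.4×24×12×400) = 158.4 kN/bolt; interior L_c = 80 − 27 = 53, R_n = 276.48 kN/bolt. φR_n = 0.75 × (2×158.4 + 8×276.48) = 1896.5 kN.
Tension yield (gross): A_g = 246×12 = 2952 mm². φR_n = 0.90 × 250 × 2952 = 664.2 kN.
Governing: min(1591.3, 1896.5, 664.2) = 664.2 kN → gross-section yield.

664.2 kN (gross-section yield governs)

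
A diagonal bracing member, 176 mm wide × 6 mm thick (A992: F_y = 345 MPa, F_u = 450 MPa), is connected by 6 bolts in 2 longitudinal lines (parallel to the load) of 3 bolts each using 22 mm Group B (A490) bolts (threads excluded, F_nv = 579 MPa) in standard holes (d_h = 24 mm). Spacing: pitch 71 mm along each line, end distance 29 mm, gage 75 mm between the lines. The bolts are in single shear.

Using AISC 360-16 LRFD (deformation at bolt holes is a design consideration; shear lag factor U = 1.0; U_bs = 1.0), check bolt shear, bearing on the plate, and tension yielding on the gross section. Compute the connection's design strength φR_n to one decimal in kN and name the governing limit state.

Bolt shear: A_b = π(22)²/4 = 380.13 mm². φR_n = 0.75 × 579 × 380.13 × 6 × 1 = 990.4 kN.
Bearing (6 mm plate, F_u = 450 MPa): end bolts L_c = 29 − 24/2 = 17, R_n = min(1.2×17×6×450, 2.4×22×6×450) = 55.08 kN/bolt; interior L_c = 71 − 24 = 47, R_n = 142.56 kN/bolt. φR_n = 0.75 × (2×55.08 + 4×142.56) = 510.3 kN.
Tension yield (gross): A_g = 176×6 = 1056 mm². φR_n = 0.90 × 345 × 1056 = 327.9 kN.
Governing: min(990.4, 510.3, 327.9) = 327.9 kN → gross-section yield.

327.9 kN (gross-section yield governs)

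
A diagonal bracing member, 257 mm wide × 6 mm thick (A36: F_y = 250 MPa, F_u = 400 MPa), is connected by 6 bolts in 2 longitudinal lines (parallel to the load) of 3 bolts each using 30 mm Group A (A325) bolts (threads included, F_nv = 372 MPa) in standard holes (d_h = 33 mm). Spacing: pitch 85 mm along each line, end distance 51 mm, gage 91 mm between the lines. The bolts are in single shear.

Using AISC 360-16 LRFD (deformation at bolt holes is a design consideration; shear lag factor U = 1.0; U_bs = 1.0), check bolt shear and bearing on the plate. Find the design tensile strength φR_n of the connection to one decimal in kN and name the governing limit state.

Bolt shear: A_b = π(30)²/4 = 706.86 mm². φR_n = 0.75 × 372 × 706.86 × 6 × 1 = 1183.3 kN.
Bearing (6 mm plate, F_u = 400 MPa): end bolts L_c = 51 − 33/2 = 34.5, R_n = min(1.2×34.5×6×400, 2.4×30×6×400) = 99.36 kN/bolt; interior L_c = 85 − 33 = 52, R_n = 149.76 kN/bolt. φR_n = 0.75 × (2×99.36 + 4×149.76) = 598.3 kN.
Governing: min(1183.3, 598.3) = 598.3 kN → bearing.

598.3 kN (bearing governs)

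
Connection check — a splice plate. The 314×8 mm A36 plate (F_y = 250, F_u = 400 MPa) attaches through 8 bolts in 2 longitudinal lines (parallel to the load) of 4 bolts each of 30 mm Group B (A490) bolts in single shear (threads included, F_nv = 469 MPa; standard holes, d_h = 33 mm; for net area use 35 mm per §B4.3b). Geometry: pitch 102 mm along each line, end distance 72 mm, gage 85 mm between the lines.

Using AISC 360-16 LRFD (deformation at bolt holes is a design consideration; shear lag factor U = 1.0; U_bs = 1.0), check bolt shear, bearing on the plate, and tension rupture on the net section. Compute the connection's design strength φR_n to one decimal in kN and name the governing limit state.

585.6 kN (net-section rupture governs)

Bolt shear: A_b = π(30)²/4 = 706.86 mm². φR_n = 0.75 × 469 × 706.86 × 8 × 1 = 1989.1 kN.
Bearing (8 mm plate, F_u = 400 MPa): end bolts L_c = 72 − 33/2 = 55.5, R_n = min(1.2×55.5×8×400, 2.4×30×8×400) = 213.12 kN/bolt; interior L_c = 102 − 33 = 69, R_n = 230.4 kN/bolt. φR_n = 0.75 × (2×213.12 + 6×230.4) = 1356.5 kN.
Tension rupture (net): A_n = (314 − 2×35)×8 = 1952 mm² (U = 1.0, A_e = A_n). φR_n = 0.75 × 400 × 1952 = 585.6 kN.
Governing: min(1989.1, 1356.5, 585.6) = 585.6 kN → net-section rupture.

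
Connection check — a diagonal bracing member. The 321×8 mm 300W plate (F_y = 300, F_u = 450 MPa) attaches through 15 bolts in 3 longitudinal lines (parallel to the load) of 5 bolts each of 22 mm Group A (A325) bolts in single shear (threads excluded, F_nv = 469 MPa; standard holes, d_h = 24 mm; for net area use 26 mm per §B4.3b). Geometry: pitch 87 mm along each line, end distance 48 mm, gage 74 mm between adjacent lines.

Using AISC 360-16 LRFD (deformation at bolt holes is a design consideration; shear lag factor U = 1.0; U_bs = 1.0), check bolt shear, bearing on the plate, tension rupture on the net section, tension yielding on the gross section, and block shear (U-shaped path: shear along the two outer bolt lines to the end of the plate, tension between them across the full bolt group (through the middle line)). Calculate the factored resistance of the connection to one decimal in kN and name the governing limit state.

656.1 kN (net-section rupture governs)

Bolt shear: A_b = π(22)²/4 = 380.13 mm². φR_n = 0.75 × 469 × 380.13 × 15 × 1 = 2005.7 kN.
Bearing (8 mm plate, F_u = 450 MPa): end bolts L_c = 48 − 24/2 = 36, R_n = min(1.2×36×8×450, 2.4×22×8×450) = 155.52 kN/bolt; interior L_c = 87 − 24 = 63, R_n = 190.08 kN/bolt. φR_n = 0.75 × (3×155.52 + 12×190.08) = 2060.6 kN.
Tension rupture (net): A_n = (321 − 3×26)×8 = 1944 mm² (U = 1.0, A_e = A_n). φR_n = 0.75 × 450 × 1944 = 656.1 kN.
Tension yield (gross): A_g = 321×8 = 2568 mm². φR_n = 0.90 × 300 × 2568 = 693.4 kN.
Block shear: shear path 2×[48+4×87] = 2×396 mm, A_gv = 6336, A_nv = 2×(396 − 4.5×26)×8 = 4464 mm²; tension across gage: (148 − 2×26)×8 = 768 mm². R_n = min(0.6×450×4464, 0.6×300×6336) + 1.0×450×768 = min(1205.3, 1140.5) + 345.6 = 1486.1 kN. φR_n = 0.75 × 1486.1 = 1114.6 kN.
Governing: min(2005.7, 2060.6, 656.1, 693.4, 1114.6) = 656.1 kN → net-section rupture.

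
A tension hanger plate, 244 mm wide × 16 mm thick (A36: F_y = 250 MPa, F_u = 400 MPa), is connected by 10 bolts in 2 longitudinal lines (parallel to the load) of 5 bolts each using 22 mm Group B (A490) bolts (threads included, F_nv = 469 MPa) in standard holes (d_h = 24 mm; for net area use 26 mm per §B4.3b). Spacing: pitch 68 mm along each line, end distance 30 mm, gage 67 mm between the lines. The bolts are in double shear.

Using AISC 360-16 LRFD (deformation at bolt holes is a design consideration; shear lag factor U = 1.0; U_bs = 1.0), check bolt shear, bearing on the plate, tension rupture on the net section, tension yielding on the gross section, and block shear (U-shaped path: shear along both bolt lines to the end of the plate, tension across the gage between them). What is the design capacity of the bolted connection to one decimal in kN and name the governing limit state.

Bolt shear: A_b = π(22)²/4 = 380.13 mm². φR_n = 0.75 × 469 × 380.13 × 10 × 2 = 2674.2 kN.
Bearing (16 mm plate, F_u = 400 MPa): end bolts L_c = 30 − 24/2 = 18, R_n = min(1.2×18×16×400, 2.4×22×16×400) = 138.24 kN/bolt; interior L_c = 68 − 24 = 44, R_n = 337.92 kN/bolt. φR_n = 0.75 × (2×138.24 + 8×337.92) = 2234.9 kN.
Tension rupture (net): A_n = (244 − 2×26)×16 = 3072 mm² (U = 1.0, A_e = A_n). φR_n = 0.75 × 400 × 3072 = 921.6 kN.
Tension yield (gross): A_g = 244×16 = 3904 mm². φR_n = 0.90 × 250 × 3904 = 878.4 kN.
Block shear: shear path 2×[30+4×68] = 2×302 mm, A_gv = 9664, A_nv = 2×(302 − 4.5×26)×16 = 5920 mm²; tension across gage: (67 − 1×26)×16 = 656 mm². R_n = min(0.6×400×5920, 0.6×250×9664) + 1.0×400×656 = min(1420.8, 1449.6) + 262.4 = 1683.2 kN. φR_n = 0.75 × 1683.2 = 1262.4 kN.
Governing: min(2674.2, 2234.9, 921.6, 878.4, 1262.4) = 878.4 kN → gross-section yield.

878.4 kN (gross-section yield governs)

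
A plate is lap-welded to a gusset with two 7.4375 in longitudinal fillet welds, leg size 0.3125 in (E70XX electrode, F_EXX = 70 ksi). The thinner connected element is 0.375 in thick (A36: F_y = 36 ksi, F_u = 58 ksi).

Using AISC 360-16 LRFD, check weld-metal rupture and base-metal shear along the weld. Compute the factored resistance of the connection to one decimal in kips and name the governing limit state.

103.5 kips (weld metal governs)

Weld metal: throat = 0.707×0.3125 = 0.22094 in, L = 2×7.4375 = 14.875 in. φR_n = 0.75 × 0.6 × 70 × 0.22094 × 14.875 = 103.5 kips.
Base metal shear (0.375 in plate): yield φR_n = 1.0×0.6×36×0.375×14.875 = 120.5 kips; rupture φR_n = 0.75×0.6×58×0.375×14.875 = 145.6 kips; take 120.5 kips (yield).
Governing: min(103.5, 120.5) = 103.5 kips → weld metal.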